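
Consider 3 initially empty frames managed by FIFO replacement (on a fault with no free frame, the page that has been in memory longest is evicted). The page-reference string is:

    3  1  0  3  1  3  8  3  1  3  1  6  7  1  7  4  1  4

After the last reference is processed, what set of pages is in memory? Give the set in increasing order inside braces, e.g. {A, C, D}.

3 -> fault, frames (3)
1 -> fault, frames (3 1)
0 -> fault, frames (3 1 0)
3 -> hit
1 -> hit
3 -> hit
8 -> fault, evict 3, frames (1 0 8)
3 -> fault, evict 1, frames (0 8 3)
1 -> fault, evict 0, frames (8 3 1)
3 -> hit
1 -> hit
6 -> fault, evict 8, frames (3 1 6)
7 -> fault, evict 3, frames (1 6 7)
1 -> hit
7 -> hit
4 -> fault, evict 1, frames (6 7 4)
1 -> fault, evict 6, frames (7 4 1)
4 -> hit

{1, 4, 7}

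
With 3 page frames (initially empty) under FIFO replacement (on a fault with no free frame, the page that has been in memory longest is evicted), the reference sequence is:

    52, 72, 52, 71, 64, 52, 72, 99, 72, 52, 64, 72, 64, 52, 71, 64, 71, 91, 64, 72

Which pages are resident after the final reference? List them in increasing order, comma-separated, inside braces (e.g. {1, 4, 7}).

52 → fault, frames (52)
72 → fault, frames (52 72)
52 → hit
71 → fault, frames (52 72 71)
64 → fault, evict 52, frames (72 71 64)
52 → fault, evict 72, frames (71 64 52)
72 → fault, evict 71, frames (64 52 72)
99 → fault, evict 64, frames (52 72 99)
72 → hit
52 → hit
64 → fault, evict 52, frames (72 99 64)
72 → hit
64 → hit
52 → fault, evict 72, frames (99 64 52)
71 → fault, evict 99, frames (64 52 71)
64 → hit
71 → hit
91 → fault, evict 64, frames (52 71 91)
64 → fault, evict 52, frames (71 91 64)
72 → fault, evict 71, frames (91 64 72)

{64, 72, 91}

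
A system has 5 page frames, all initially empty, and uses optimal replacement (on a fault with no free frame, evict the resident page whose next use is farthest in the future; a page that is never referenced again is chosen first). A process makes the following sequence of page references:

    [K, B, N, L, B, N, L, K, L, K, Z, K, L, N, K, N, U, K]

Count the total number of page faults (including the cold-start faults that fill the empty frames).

K: miss, frames {K}
B: miss, frames {K,B}
N: miss, frames {K,B,N}
L: miss, frames {K,B,N,L}
B: hit
N: hit
L: hit
K: hit
L: hit
K: hit
Z: miss, frames {K,B,N,L,Z}
K: hit
L: hit
N: hit
K: hit
N: hit
U: miss, evict Z, frames {K,B,N,L,U}
K: hit
Page faults: 6.

6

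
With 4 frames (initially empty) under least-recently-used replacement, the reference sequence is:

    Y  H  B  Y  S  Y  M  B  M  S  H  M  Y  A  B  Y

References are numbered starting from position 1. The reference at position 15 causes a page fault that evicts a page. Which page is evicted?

pos 1: Y → fault, frames [Y]
pos 2: H → fault, frames [Y, H]
pos 3: B → fault, frames [Y, H, B]
pos 4: Y → hit
pos 5: S → fault, frames [H, B, Y, S]
pos 6: Y → hit
pos 7: M → fault, evict H, frames [B, S, Y, M]
pos 8: B → hit
pos 9: M → hit
pos 10: S → hit
pos 11: H → fault, evict Y, frames [B, M, S, H]
pos 12: M → hit
pos 13: Y → fault, evict B, frames [S, H, M, Y]
pos 14: A → fault, evict S, frames [H, M, Y, A]
pos 15: B → fault, evict H, frames [M, Y, A, B]
At position 15, page H is evicted.

H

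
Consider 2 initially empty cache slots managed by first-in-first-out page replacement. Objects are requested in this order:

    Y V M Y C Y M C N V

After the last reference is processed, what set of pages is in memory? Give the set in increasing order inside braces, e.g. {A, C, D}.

{N, V}

Y: fault, frames (Y)
V: fault, frames (Y V)
M: fault, evict Y, frames (V M)
Y: fault, evict V, frames (M Y)
C: fault, evict M, frames (Y C)
Y: hit
M: fault, evict Y, frames (C M)
C: hit
N: fault, evict C, frames (M N)
V: fault, evict M, frames (N V)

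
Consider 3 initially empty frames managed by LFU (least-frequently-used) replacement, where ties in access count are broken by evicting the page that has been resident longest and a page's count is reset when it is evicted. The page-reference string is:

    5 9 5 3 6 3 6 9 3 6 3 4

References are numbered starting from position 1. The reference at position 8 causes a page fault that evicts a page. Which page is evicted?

5

pos 1: 5 -> fault, frames [5]
pos 2: 9 -> fault, frames [5, 9]
pos 3: 5 -> hit
pos 4: 3 -> fault, frames [5, 9, 3]
pos 5: 6 -> fault, evict 9, frames [5, 3, 6]
pos 6: 3 -> hit
pos 7: 6 -> hit
pos 8: 9 -> fault, evict 5, frames [3, 6, 9]
At position 8, page 5 is evicted.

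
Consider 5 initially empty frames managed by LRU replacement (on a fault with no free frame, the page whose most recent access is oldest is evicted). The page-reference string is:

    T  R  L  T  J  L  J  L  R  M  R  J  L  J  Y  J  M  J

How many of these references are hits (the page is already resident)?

T -> miss, frames (T)
R -> miss, frames (T R)
L -> miss, frames (T R L)
T -> hit
J -> miss, frames (R L T J)
L -> hit
J -> hit
L -> hit
R -> hit
M -> miss, frames (T J L R M)
R -> hit
J -> hit
L -> hit
J -> hit
Y -> miss, evict T, frames (M R L J Y)
J -> hit
M -> hit
J -> hit
Hits: 12.

12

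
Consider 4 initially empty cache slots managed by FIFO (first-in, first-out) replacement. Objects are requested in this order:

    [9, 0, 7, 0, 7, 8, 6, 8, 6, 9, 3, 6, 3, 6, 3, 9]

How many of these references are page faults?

9 -> miss, frames {9}
0 -> miss, frames {9,0}
7 -> miss, frames {9,0,7}
0 -> hit
7 -> hit
8 -> miss, frames {9,0,7,8}
6 -> miss, evict 9, frames {0,7,8,6}
8 -> hit
6 -> hit
9 -> miss, evict 0, frames {7,8,6,9}
3 -> miss, evict 7, frames {8,6,9,3}
6 -> hit
3 -> hit
6 -> hit
3 -> hit
9 -> hit
Page faults: 7.

7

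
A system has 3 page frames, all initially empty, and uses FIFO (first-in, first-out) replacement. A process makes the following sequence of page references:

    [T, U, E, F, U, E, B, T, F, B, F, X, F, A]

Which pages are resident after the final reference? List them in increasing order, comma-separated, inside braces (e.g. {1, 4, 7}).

{A, F, X}

T → miss, frames [T]
U → miss, frames [T, U]
E → miss, frames [T, U, E]
F → miss, evict T, frames [U, E, F]
U → hit
E → hit
B → miss, evict U, frames [E, F, B]
T → miss, evict E, frames [F, B, T]
F → hit
B → hit
F → hit
X → miss, evict F, frames [B, T, X]
F → miss, evict B, frames [T, X, F]
A → miss, evict T, frames [X, F, A]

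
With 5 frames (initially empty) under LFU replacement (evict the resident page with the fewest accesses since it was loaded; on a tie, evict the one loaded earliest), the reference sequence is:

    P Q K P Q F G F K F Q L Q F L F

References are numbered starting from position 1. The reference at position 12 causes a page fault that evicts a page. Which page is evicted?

G

pos 1: P: miss, frames [P]
pos 2: Q: miss, frames [P, Q]
pos 3: K: miss, frames [P, Q, K]
pos 4: P: hit
pos 5: Q: hit
pos 6: F: miss, frames [P, Q, K, F]
pos 7: G: miss, frames [P, Q, K, F, G]
pos 8: F: hit
pos 9: K: hit
pos 10: F: hit
pos 11: Q: hit
pos 12: L: miss, evict G, frames [P, Q, K, F, L]
At position 12, page G is evicted.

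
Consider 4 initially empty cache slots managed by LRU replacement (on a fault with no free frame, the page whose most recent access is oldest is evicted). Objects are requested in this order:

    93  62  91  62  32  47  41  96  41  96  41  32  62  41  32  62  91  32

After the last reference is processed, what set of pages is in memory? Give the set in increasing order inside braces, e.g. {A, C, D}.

{32, 41, 62, 91}

93 → fault, frames [93]
62 → fault, frames [93, 62]
91 → fault, frames [93, 62, 91]
62 → hit
32 → fault, frames [93, 91, 62, 32]
47 → fault, evict 93, frames [91, 62, 32, 47]
41 → fault, evict 91, frames [62, 32, 47, 41]
96 → fault, evict 62, frames [32, 47, 41, 96]
41 → hit
96 → hit
41 → hit
32 → hit
62 → fault, evict 47, frames [96, 41, 32, 62]
41 → hit
32 → hit
62 → hit
91 → fault, evict 96, frames [41, 32, 62, 91]
32 → hit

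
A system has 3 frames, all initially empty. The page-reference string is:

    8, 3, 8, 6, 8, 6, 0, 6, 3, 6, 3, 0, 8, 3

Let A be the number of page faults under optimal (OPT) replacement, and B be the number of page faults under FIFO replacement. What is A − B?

Under OPT: F F . F . . F . . . . . F . → 5 faults.
Under FIFO: F F . F . . F . . . . . F F → 6 faults.
A − B = 5 − 6 = -1.

-1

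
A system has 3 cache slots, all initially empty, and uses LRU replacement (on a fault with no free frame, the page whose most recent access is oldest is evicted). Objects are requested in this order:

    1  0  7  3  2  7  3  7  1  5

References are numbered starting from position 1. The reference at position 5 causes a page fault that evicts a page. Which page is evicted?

0

pos 1: 1: fault, frames {1}
pos 2: 0: fault, frames {1,0}
pos 3: 7: fault, frames {1,0,7}
pos 4: 3: fault, evict 1, frames {0,7,3}
pos 5: 2: fault, evict 0, frames {7,3,2}
At position 5, page 0 is evicted.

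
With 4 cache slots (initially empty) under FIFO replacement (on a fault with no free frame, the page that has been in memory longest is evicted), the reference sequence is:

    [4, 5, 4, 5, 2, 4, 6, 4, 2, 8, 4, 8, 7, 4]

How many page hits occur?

7

4 → fault, frames {4}
5 → fault, frames {4,5}
4 → hit
5 → hit
2 → fault, frames {4,5,2}
4 → hit
6 → fault, frames {4,5,2,6}
4 → hit
2 → hit
8 → fault, evict 4, frames {5,2,6,8}
4 → fault, evict 5, frames {2,6,8,4}
8 → hit
7 → fault, evict 2, frames {6,8,4,7}
4 → hit
Hits: 7.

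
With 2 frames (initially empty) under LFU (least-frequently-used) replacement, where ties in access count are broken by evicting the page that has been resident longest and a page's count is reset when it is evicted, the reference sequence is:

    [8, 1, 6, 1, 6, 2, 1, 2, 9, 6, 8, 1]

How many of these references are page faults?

8: fault, frames [8]
1: fault, frames [8, 1]
6: fault, evict 8, frames [1, 6]
1: hit
6: hit
2: fault, evict 1, frames [6, 2]
1: fault, evict 2, frames [6, 1]
2: fault, evict 1, frames [6, 2]
9: fault, evict 2, frames [6, 9]
6: hit
8: fault, evict 9, frames [6, 8]
1: fault, evict 8, frames [6, 1]
Page faults: 9.

9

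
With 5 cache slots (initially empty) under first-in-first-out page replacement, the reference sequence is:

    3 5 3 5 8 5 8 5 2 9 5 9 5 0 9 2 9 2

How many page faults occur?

6

3: miss, frames {3}
5: miss, frames {3,5}
3: hit
5: hit
8: miss, frames {3,5,8}
5: hit
8: hit
5: hit
2: miss, frames {3,5,8,2}
9: miss, frames {3,5,8,2,9}
5: hit
9: hit
5: hit
0: miss, evict 3, frames {5,8,2,9,0}
9: hit
2: hit
9: hit
2: hit
Page faults: 6.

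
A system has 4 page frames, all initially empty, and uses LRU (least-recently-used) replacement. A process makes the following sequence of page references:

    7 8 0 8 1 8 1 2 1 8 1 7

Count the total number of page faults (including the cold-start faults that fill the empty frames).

6

7 -> miss, frames {7}
8 -> miss, frames {7,8}
0 -> miss, frames {7,8,0}
8 -> hit
1 -> miss, frames {7,0,8,1}
8 -> hit
1 -> hit
2 -> miss, evict 7, frames {0,8,1,2}
1 -> hit
8 -> hit
1 -> hit
7 -> miss, evict 0, frames {2,8,1,7}
Page faults: 6.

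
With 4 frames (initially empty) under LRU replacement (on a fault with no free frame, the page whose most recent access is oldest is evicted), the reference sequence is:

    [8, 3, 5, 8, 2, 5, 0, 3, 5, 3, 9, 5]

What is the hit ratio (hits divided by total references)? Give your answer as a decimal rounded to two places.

8: miss, frames [8]
3: miss, frames [8, 3]
5: miss, frames [8, 3, 5]
8: hit
2: miss, frames [3, 5, 8, 2]
5: hit
0: miss, evict 3, frames [8, 2, 5, 0]
3: miss, evict 8, frames [2, 5, 0, 3]
5: hit
3: hit
9: miss, evict 2, frames [0, 5, 3, 9]
5: hit
Hits: 5 of 12 references → 5/12 = 0.4167.

0.42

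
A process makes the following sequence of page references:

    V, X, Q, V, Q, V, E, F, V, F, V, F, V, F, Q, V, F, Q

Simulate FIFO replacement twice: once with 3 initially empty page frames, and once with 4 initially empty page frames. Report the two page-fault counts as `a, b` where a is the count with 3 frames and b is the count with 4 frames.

7, 6

3 frames: F F F . . . F F F . . . . . F . . . → 7 faults.
4 frames: F F F . . . F F F . . . . . . . . . → 6 faults.
6 < 7: adding a frame reduced faults, as is typical.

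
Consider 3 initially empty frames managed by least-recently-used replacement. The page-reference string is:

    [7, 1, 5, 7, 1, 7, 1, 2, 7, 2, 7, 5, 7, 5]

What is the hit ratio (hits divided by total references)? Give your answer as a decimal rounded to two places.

0.64

7 → fault, frames (7)
1 → fault, frames (7 1)
5 → fault, frames (7 1 5)
7 → hit
1 → hit
7 → hit
1 → hit
2 → fault, evict 5, frames (7 1 2)
7 → hit
2 → hit
7 → hit
5 → fault, evict 1, frames (2 7 5)
7 → hit
5 → hit
Hits: 9 of 14 references → 9/14 = 0.6429.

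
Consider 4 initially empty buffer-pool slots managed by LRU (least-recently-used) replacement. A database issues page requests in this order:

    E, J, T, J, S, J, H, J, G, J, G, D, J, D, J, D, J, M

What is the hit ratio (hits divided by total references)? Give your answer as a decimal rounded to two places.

0.56

E → fault, frames [E]
J → fault, frames [E, J]
T → fault, frames [E, J, T]
J → hit
S → fault, frames [E, T, J, S]
J → hit
H → fault, evict E, frames [T, S, J, H]
J → hit
G → fault, evict T, frames [S, H, J, G]
J → hit
G → hit
D → fault, evict S, frames [H, J, G, D]
J → hit
D → hit
J → hit
D → hit
J → hit
M → fault, evict H, frames [G, D, J, M]
Hits: 10 of 18 references → 10/18 = 0.5556.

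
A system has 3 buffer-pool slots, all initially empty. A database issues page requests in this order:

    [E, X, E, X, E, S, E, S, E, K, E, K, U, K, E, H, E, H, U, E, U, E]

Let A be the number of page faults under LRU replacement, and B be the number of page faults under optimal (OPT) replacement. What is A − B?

Under LRU: F F . . . F . . . F . . F . . F . . F . . . → 7 faults.
Under OPT: F F . . . F . . . F . . F . . F . . . . . . → 6 faults.
A − B = 7 − 6 = 1.

1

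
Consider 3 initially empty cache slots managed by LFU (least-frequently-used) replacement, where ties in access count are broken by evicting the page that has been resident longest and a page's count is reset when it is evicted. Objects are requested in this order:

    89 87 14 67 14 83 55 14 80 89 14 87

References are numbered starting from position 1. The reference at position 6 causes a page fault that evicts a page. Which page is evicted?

87

pos 1: 89 → miss, frames (89)
pos 2: 87 → miss, frames (89 87)
pos 3: 14 → miss, frames (89 87 14)
pos 4: 67 → miss, evict 89, frames (87 14 67)
pos 5: 14 → hit
pos 6: 83 → miss, evict 87, frames (14 67 83)
At position 6, page 87 is evicted.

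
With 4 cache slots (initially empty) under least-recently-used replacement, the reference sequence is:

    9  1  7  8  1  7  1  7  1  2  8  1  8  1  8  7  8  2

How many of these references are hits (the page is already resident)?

9 -> miss, frames [9]
1 -> miss, frames [9, 1]
7 -> miss, frames [9, 1, 7]
8 -> miss, frames [9, 1, 7, 8]
1 -> hit
7 -> hit
1 -> hit
7 -> hit
1 -> hit
2 -> miss, evict 9, frames [8, 7, 1, 2]
8 -> hit
1 -> hit
8 -> hit
1 -> hit
8 -> hit
7 -> hit
8 -> hit
2 -> hit
Hits: 13.

13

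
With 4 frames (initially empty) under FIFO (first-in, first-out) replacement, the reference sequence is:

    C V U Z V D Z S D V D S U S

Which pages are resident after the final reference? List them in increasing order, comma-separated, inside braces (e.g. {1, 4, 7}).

{D, S, U, V}

C: miss, frames (C)
V: miss, frames (C V)
U: miss, frames (C V U)
Z: miss, frames (C V U Z)
V: hit
D: miss, evict C, frames (V U Z D)
Z: hit
S: miss, evict V, frames (U Z D S)
D: hit
V: miss, evict U, frames (Z D S V)
D: hit
S: hit
U: miss, evict Z, frames (D S V U)
S: hit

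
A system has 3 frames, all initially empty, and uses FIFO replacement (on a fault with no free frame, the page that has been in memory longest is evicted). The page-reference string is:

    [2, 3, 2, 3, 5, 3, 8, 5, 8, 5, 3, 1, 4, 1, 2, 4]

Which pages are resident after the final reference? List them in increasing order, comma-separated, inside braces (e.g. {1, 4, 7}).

{1, 2, 4}

2 → fault, frames (2)
3 → fault, frames (2 3)
2 → hit
3 → hit
5 → fault, frames (2 3 5)
3 → hit
8 → fault, evict 2, frames (3 5 8)
5 → hit
8 → hit
5 → hit
3 → hit
1 → fault, evict 3, frames (5 8 1)
4 → fault, evict 5, frames (8 1 4)
1 → hit
2 → fault, evict 8, frames (1 4 2)
4 → hit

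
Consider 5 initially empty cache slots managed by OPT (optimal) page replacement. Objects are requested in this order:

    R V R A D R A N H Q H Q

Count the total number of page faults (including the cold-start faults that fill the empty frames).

R → miss, frames (R)
V → miss, frames (R V)
R → hit
A → miss, frames (R V A)
D → miss, frames (R V A D)
R → hit
A → hit
N → miss, frames (R V A D N)
H → miss, evict N, frames (R V A D H)
Q → miss, evict D, frames (R V A H Q)
H → hit
Q → hit
Page faults: 7.

7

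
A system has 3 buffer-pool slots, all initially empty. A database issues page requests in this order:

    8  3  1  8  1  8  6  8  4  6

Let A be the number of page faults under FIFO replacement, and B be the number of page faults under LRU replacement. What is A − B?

1

Under FIFO: F F F . . . F F F . → 6 faults.
Under LRU: F F F . . . F . F . → 5 faults.
A − B = 6 − 5 = 1.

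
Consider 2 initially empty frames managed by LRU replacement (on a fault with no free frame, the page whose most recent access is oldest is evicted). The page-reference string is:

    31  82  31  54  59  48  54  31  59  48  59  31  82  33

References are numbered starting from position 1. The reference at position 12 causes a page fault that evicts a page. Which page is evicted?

48

pos 1: 31: fault, frames [31]
pos 2: 82: fault, frames [31, 82]
pos 3: 31: hit
pos 4: 54: fault, evict 82, frames [31, 54]
pos 5: 59: fault, evict 31, frames [54, 59]
pos 6: 48: fault, evict 54, frames [59, 48]
pos 7: 54: fault, evict 59, frames [48, 54]
pos 8: 31: fault, evict 48, frames [54, 31]
pos 9: 59: fault, evict 54, frames [31, 59]
pos 10: 48: fault, evict 31, frames [59, 48]
pos 11: 59: hit
pos 12: 31: fault, evict 48, frames [59, 31]
At position 12, page 48 is evicted.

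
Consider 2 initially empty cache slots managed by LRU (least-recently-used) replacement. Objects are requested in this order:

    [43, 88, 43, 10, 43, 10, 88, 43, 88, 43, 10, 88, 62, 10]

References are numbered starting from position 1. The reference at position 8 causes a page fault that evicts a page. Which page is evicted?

10

pos 1: 43: fault, frames [43]
pos 2: 88: fault, frames [43, 88]
pos 3: 43: hit
pos 4: 10: fault, evict 88, frames [43, 10]
pos 5: 43: hit
pos 6: 10: hit
pos 7: 88: fault, evict 43, frames [10, 88]
pos 8: 43: fault, evict 10, frames [88, 43]
At position 8, page 10 is evicted.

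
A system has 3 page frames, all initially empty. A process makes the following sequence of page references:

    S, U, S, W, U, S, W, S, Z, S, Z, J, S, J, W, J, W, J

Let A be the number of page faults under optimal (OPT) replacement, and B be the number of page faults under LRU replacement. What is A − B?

-1

Under OPT: F F . F . . . . F . . F . . . . . . → 5 faults.
Under LRU: F F . F . . . . F . . F . . F . . . → 6 faults.
A − B = 5 − 6 = -1.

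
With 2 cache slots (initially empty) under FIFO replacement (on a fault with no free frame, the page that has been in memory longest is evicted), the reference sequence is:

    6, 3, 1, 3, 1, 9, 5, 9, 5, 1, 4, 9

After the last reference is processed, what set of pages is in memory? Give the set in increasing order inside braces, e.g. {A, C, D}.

6 → fault, frames [6]
3 → fault, frames [6, 3]
1 → fault, evict 6, frames [3, 1]
3 → hit
1 → hit
9 → fault, evict 3, frames [1, 9]
5 → fault, evict 1, frames [9, 5]
9 → hit
5 → hit
1 → fault, evict 9, frames [5, 1]
4 → fault, evict 5, frames [1, 4]
9 → fault, evict 1, frames [4, 9]

{4, 9}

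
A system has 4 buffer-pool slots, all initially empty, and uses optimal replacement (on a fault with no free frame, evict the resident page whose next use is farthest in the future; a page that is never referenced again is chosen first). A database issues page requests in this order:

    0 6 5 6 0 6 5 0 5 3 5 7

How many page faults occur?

5

0: fault, frames {0}
6: fault, frames {0,6}
5: fault, frames {0,6,5}
6: hit
0: hit
6: hit
5: hit
0: hit
5: hit
3: fault, frames {0,6,5,3}
5: hit
7: fault, evict 3, frames {0,6,5,7}
Page faults: 5.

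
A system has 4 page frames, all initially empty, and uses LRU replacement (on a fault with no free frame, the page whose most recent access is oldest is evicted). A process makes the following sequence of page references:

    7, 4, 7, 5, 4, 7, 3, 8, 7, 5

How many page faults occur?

7: miss, frames [7]
4: miss, frames [7, 4]
7: hit
5: miss, frames [4, 7, 5]
4: hit
7: hit
3: miss, frames [5, 4, 7, 3]
8: miss, evict 5, frames [4, 7, 3, 8]
7: hit
5: miss, evict 4, frames [3, 8, 7, 5]
Page faults: 6.

6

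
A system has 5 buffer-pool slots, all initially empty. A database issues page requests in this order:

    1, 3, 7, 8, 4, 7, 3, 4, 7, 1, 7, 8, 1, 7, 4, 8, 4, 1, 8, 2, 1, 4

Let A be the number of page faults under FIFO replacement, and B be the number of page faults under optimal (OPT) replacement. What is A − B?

1

Under FIFO: F F F F F . . . . . . . . . . . . . . F F . → 7 faults.
Under OPT: F F F F F . . . . . . . . . . . . . . F . . → 6 faults.
A − B = 7 − 6 = 1.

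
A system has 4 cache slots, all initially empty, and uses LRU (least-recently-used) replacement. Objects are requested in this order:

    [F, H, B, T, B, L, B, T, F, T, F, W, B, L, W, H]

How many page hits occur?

F: miss, frames [F]
H: miss, frames [F, H]
B: miss, frames [F, H, B]
T: miss, frames [F, H, B, T]
B: hit
L: miss, evict F, frames [H, T, B, L]
B: hit
T: hit
F: miss, evict H, frames [L, B, T, F]
T: hit
F: hit
W: miss, evict L, frames [B, T, F, W]
B: hit
L: miss, evict T, frames [F, W, B, L]
W: hit
H: miss, evict F, frames [B, L, W, H]
Hits: 7.

7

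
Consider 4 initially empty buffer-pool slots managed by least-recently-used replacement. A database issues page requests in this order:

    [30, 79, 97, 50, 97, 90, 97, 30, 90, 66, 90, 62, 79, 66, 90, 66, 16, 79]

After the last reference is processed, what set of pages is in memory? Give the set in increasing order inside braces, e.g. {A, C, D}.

30: fault, frames (30)
79: fault, frames (30 79)
97: fault, frames (30 79 97)
50: fault, frames (30 79 97 50)
97: hit
90: fault, evict 30, frames (79 50 97 90)
97: hit
30: fault, evict 79, frames (50 90 97 30)
90: hit
66: fault, evict 50, frames (97 30 90 66)
90: hit
62: fault, evict 97, frames (30 66 90 62)
79: fault, evict 30, frames (66 90 62 79)
66: hit
90: hit
66: hit
16: fault, evict 62, frames (79 90 66 16)
79: hit

{16, 66, 79, 90}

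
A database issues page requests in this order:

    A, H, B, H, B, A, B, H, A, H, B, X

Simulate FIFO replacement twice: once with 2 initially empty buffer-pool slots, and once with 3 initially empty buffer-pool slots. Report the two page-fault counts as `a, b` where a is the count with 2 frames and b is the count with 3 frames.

7, 4

2 frames: F F F . . F . F . . F F → 7 faults.
3 frames: F F F . . . . . . . . F → 4 faults.
4 < 7: adding a frame reduced faults, as is typical.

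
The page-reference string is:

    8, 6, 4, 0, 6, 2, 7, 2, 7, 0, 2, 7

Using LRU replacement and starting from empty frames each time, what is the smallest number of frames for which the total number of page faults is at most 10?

2

f=1: 12 faults
f=2: 10 faults
f=3: 7 faults
f=4: 6 faults
f=5: 6 faults
f=6: 6 faults
Smallest f with faults ≤ 10 is 2.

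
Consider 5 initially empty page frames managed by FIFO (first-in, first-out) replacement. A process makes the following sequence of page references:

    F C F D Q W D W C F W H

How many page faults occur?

F: miss, frames (F)
C: miss, frames (F C)
F: hit
D: miss, frames (F C D)
Q: miss, frames (F C D Q)
W: miss, frames (F C D Q W)
D: hit
W: hit
C: hit
F: hit
W: hit
H: miss, evict F, frames (C D Q W H)
Page faults: 6.

6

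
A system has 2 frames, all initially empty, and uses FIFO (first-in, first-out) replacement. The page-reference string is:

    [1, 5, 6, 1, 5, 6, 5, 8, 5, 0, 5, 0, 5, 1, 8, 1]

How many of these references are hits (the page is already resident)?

5

1 -> miss, frames [1]
5 -> miss, frames [1, 5]
6 -> miss, evict 1, frames [5, 6]
1 -> miss, evict 5, frames [6, 1]
5 -> miss, evict 6, frames [1, 5]
6 -> miss, evict 1, frames [5, 6]
5 -> hit
8 -> miss, evict 5, frames [6, 8]
5 -> miss, evict 6, frames [8, 5]
0 -> miss, evict 8, frames [5, 0]
5 -> hit
0 -> hit
5 -> hit
1 -> miss, evict 5, frames [0, 1]
8 -> miss, evict 0, frames [1, 8]
1 -> hit
Hits: 5.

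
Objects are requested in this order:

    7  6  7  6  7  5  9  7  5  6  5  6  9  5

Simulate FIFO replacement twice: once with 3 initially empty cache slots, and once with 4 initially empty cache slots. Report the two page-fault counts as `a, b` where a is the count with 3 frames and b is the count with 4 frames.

8, 4

3 frames: F F . . . F F F . F F . F . → 8 faults.
4 frames: F F . . . F F . . . . . . . → 4 faults.
4 < 8: adding a frame reduced faults, as is typical.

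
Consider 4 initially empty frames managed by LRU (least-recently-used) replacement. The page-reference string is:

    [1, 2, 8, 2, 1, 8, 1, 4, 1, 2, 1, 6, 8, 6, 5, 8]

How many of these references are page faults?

1: miss, frames {1}
2: miss, frames {1,2}
8: miss, frames {1,2,8}
2: hit
1: hit
8: hit
1: hit
4: miss, frames {2,8,1,4}
1: hit
2: hit
1: hit
6: miss, evict 8, frames {4,2,1,6}
8: miss, evict 4, frames {2,1,6,8}
6: hit
5: miss, evict 2, frames {1,8,6,5}
8: hit
Page faults: 7.

7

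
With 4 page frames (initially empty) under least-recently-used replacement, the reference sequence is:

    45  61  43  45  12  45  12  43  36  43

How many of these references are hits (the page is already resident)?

45 -> fault, frames (45)
61 -> fault, frames (45 61)
43 -> fault, frames (45 61 43)
45 -> hit
12 -> fault, frames (61 43 45 12)
45 -> hit
12 -> hit
43 -> hit
36 -> fault, evict 61, frames (45 12 43 36)
43 -> hit
Hits: 5.

5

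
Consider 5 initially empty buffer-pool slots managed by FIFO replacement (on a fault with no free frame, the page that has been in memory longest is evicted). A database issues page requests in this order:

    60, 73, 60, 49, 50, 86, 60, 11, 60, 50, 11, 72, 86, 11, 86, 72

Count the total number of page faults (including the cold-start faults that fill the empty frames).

60 -> miss, frames {60}
73 -> miss, frames {60,73}
60 -> hit
49 -> miss, frames {60,73,49}
50 -> miss, frames {60,73,49,50}
86 -> miss, frames {60,73,49,50,86}
60 -> hit
11 -> miss, evict 60, frames {73,49,50,86,11}
60 -> miss, evict 73, frames {49,50,86,11,60}
50 -> hit
11 -> hit
72 -> miss, evict 49, frames {50,86,11,60,72}
86 -> hit
11 -> hit
86 -> hit
72 -> hit
Page faults: 8.

8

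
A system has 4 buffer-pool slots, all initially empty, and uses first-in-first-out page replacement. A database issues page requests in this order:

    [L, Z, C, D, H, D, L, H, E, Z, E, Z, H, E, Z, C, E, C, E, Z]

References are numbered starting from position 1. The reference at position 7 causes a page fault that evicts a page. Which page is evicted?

pos 1: L: fault, frames (L)
pos 2: Z: fault, frames (L Z)
pos 3: C: fault, frames (L Z C)
pos 4: D: fault, frames (L Z C D)
pos 5: H: fault, evict L, frames (Z C D H)
pos 6: D: hit
pos 7: L: fault, evict Z, frames (C D H L)
At position 7, page Z is evicted.

Z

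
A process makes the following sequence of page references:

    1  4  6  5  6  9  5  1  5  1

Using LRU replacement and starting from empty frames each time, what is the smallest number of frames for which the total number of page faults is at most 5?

f=1: 10 faults
f=2: 7 faults
f=3: 6 faults
f=4: 6 faults
f=5: 5 faults
Smallest f with faults ≤ 5 is 5.

5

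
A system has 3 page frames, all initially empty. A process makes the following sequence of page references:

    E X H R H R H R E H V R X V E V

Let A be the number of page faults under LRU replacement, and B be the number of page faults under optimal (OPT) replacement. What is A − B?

3

Under LRU: F F F F . . . . F . F F F . F . → 9 faults.
Under OPT: F F F F . . . . . . F . F . . . → 6 faults.
A − B = 9 − 6 = 3.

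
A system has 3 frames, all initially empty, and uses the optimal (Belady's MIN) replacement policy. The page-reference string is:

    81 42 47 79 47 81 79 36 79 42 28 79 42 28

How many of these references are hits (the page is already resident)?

7

81 -> fault, frames [81]
42 -> fault, frames [81, 42]
47 -> fault, frames [81, 42, 47]
79 -> fault, evict 42, frames [81, 47, 79]
47 -> hit
81 -> hit
79 -> hit
36 -> fault, evict 47, frames [81, 79, 36]
79 -> hit
42 -> fault, evict 36, frames [81, 79, 42]
28 -> fault, evict 81, frames [79, 42, 28]
79 -> hit
42 -> hit
28 -> hit
Hits: 7.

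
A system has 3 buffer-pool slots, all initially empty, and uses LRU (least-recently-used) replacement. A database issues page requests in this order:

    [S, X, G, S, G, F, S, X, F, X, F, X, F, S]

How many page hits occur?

S → fault, frames {S}
X → fault, frames {S,X}
G → fault, frames {S,X,G}
S → hit
G → hit
F → fault, evict X, frames {S,G,F}
S → hit
X → fault, evict G, frames {F,S,X}
F → hit
X → hit
F → hit
X → hit
F → hit
S → hit
Hits: 9.

9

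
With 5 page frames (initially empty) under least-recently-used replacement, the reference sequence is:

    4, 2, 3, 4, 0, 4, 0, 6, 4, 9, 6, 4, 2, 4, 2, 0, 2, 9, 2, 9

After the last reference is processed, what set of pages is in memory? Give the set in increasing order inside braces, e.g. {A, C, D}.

4: miss, frames (4)
2: miss, frames (4 2)
3: miss, frames (4 2 3)
4: hit
0: miss, frames (2 3 4 0)
4: hit
0: hit
6: miss, frames (2 3 4 0 6)
4: hit
9: miss, evict 2, frames (3 0 6 4 9)
6: hit
4: hit
2: miss, evict 3, frames (0 9 6 4 2)
4: hit
2: hit
0: hit
2: hit
9: hit
2: hit
9: hit

{0, 2, 4, 6, 9}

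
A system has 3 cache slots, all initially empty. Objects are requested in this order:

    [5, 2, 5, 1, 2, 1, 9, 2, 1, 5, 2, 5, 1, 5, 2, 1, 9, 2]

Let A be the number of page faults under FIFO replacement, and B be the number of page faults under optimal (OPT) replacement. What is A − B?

Under FIFO: F F . F . . F . . F F . F . . . F . → 8 faults.
Under OPT: F F . F . . F . . F . . . . . . F . → 6 faults.
A − B = 8 − 6 = 2.

2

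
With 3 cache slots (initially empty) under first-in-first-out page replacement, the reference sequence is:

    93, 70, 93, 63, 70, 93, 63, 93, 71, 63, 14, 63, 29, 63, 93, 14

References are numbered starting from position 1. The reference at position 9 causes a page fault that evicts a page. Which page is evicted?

pos 1: 93 -> miss, frames {93}
pos 2: 70 -> miss, frames {93,70}
pos 3: 93 -> hit
pos 4: 63 -> miss, frames {93,70,63}
pos 5: 70 -> hit
pos 6: 93 -> hit
pos 7: 63 -> hit
pos 8: 93 -> hit
pos 9: 71 -> miss, evict 93, frames {70,63,71}
At position 9, page 93 is evicted.

93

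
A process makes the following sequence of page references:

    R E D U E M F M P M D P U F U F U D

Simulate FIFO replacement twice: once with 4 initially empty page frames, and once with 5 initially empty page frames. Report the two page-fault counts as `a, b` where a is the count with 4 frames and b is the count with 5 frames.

9, 7

4 frames: F F F F . F F . F . F . F . . . . . → 9 faults.
5 frames: F F F F . F F . F . . . . . . . . . → 7 faults.
7 < 9: adding a frame reduced faults, as is typical.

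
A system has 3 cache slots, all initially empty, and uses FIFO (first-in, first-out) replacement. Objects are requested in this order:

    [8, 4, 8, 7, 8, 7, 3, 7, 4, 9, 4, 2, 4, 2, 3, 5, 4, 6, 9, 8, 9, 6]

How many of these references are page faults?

13

8 -> miss, frames [8]
4 -> miss, frames [8, 4]
8 -> hit
7 -> miss, frames [8, 4, 7]
8 -> hit
7 -> hit
3 -> miss, evict 8, frames [4, 7, 3]
7 -> hit
4 -> hit
9 -> miss, evict 4, frames [7, 3, 9]
4 -> miss, evict 7, frames [3, 9, 4]
2 -> miss, evict 3, frames [9, 4, 2]
4 -> hit
2 -> hit
3 -> miss, evict 9, frames [4, 2, 3]
5 -> miss, evict 4, frames [2, 3, 5]
4 -> miss, evict 2, frames [3, 5, 4]
6 -> miss, evict 3, frames [5, 4, 6]
9 -> miss, evict 5, frames [4, 6, 9]
8 -> miss, evict 4, frames [6, 9, 8]
9 -> hit
6 -> hit
Page faults: 13.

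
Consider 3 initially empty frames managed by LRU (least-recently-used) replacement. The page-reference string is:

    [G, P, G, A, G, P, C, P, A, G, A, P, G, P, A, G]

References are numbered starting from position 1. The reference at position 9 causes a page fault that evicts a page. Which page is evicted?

G

pos 1: G -> miss, frames {G}
pos 2: P -> miss, frames {G,P}
pos 3: G -> hit
pos 4: A -> miss, frames {P,G,A}
pos 5: G -> hit
pos 6: P -> hit
pos 7: C -> miss, evict A, frames {G,P,C}
pos 8: P -> hit
pos 9: A -> miss, evict G, frames {C,P,A}
At position 9, page G is evicted.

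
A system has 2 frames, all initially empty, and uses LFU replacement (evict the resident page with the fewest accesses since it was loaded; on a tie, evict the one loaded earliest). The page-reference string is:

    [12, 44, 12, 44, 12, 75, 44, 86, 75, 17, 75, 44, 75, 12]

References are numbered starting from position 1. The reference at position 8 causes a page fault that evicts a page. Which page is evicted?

pos 1: 12 → fault, frames (12)
pos 2: 44 → fault, frames (12 44)
pos 3: 12 → hit
pos 4: 44 → hit
pos 5: 12 → hit
pos 6: 75 → fault, evict 44, frames (12 75)
pos 7: 44 → fault, evict 75, frames (12 44)
pos 8: 86 → fault, evict 44, frames (12 86)
At position 8, page 44 is evicted.

44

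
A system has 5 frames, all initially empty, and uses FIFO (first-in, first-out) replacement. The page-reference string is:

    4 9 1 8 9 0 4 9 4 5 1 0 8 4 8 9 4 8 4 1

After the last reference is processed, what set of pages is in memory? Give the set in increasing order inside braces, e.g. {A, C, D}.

4 → miss, frames {4}
9 → miss, frames {4,9}
1 → miss, frames {4,9,1}
8 → miss, frames {4,9,1,8}
9 → hit
0 → miss, frames {4,9,1,8,0}
4 → hit
9 → hit
4 → hit
5 → miss, evict 4, frames {9,1,8,0,5}
1 → hit
0 → hit
8 → hit
4 → miss, evict 9, frames {1,8,0,5,4}
8 → hit
9 → miss, evict 1, frames {8,0,5,4,9}
4 → hit
8 → hit
4 → hit
1 → miss, evict 8, frames {0,5,4,9,1}

{0, 1, 4, 5, 9}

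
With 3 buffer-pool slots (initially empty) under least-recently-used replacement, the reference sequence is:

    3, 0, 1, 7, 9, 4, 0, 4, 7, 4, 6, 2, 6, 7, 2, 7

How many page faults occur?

3 → fault, frames {3}
0 → fault, frames {3,0}
1 → fault, frames {3,0,1}
7 → fault, evict 3, frames {0,1,7}
9 → fault, evict 0, frames {1,7,9}
4 → fault, evict 1, frames {7,9,4}
0 → fault, evict 7, frames {9,4,0}
4 → hit
7 → fault, evict 9, frames {0,4,7}
4 → hit
6 → fault, evict 0, frames {7,4,6}
2 → fault, evict 7, frames {4,6,2}
6 → hit
7 → fault, evict 4, frames {2,6,7}
2 → hit
7 → hit
Page faults: 11.

11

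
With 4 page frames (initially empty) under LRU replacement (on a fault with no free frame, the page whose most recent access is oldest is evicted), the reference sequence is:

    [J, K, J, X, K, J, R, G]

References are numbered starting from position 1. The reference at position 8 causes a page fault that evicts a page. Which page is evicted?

pos 1: J -> fault, frames [J]
pos 2: K -> fault, frames [J, K]
pos 3: J -> hit
pos 4: X -> fault, frames [K, J, X]
pos 5: K -> hit
pos 6: J -> hit
pos 7: R -> fault, frames [X, K, J, R]
pos 8: G -> fault, evict X, frames [K, J, R, G]
At position 8, page X is evicted.

X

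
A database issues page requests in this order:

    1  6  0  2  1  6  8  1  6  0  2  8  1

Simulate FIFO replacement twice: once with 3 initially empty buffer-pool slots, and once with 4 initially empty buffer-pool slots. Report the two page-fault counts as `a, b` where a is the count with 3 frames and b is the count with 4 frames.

10, 11

3 frames: F F F F F F F . . F F . F → 10 faults.
4 frames: F F F F . . F F F F F F F → 11 faults.
11 > 10: adding a frame increased faults — Belady's anomaly.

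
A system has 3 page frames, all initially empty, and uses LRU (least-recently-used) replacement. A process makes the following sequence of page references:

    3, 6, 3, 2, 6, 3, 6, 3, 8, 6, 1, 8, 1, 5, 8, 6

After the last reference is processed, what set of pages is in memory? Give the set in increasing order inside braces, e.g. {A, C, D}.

{5, 6, 8}

3: miss, frames (3)
6: miss, frames (3 6)
3: hit
2: miss, frames (6 3 2)
6: hit
3: hit
6: hit
3: hit
8: miss, evict 2, frames (6 3 8)
6: hit
1: miss, evict 3, frames (8 6 1)
8: hit
1: hit
5: miss, evict 6, frames (8 1 5)
8: hit
6: miss, evict 1, frames (5 8 6)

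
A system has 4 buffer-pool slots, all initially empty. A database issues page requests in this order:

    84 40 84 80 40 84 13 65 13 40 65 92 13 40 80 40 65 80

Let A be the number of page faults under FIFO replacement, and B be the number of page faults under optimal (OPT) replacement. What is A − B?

Under FIFO: F F . F . . F F . . . F . F F . . . → 8 faults.
Under OPT: F F . F . . F F . . . F . . . . F . → 7 faults.
A − B = 8 − 7 = 1.

1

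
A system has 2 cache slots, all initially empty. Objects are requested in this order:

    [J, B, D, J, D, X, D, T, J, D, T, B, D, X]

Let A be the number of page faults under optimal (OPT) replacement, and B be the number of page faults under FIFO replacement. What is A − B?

Under OPT: F F F . . F . F F . F F . F → 9 faults.
Under FIFO: F F F F . F F F F F F F F F → 13 faults.
A − B = 9 − 13 = -4.

-4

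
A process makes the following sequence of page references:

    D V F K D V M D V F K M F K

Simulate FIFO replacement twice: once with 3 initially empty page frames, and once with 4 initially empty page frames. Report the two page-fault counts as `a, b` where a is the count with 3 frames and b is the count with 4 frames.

3 frames: F F F F F F F . . F F . . . → 9 faults.
4 frames: F F F F . . F F F F F F . . → 10 faults.
10 > 9: adding a frame increased faults — Belady's anomaly.

9, 10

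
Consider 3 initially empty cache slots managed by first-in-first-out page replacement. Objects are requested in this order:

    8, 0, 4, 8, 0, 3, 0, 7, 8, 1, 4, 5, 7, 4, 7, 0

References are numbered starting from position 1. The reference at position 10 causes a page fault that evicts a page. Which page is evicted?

pos 1: 8 → fault, frames {8}
pos 2: 0 → fault, frames {8,0}
pos 3: 4 → fault, frames {8,0,4}
pos 4: 8 → hit
pos 5: 0 → hit
pos 6: 3 → fault, evict 8, frames {0,4,3}
pos 7: 0 → hit
pos 8: 7 → fault, evict 0, frames {4,3,7}
pos 9: 8 → fault, evict 4, frames {3,7,8}
pos 10: 1 → fault, evict 3, frames {7,8,1}
At position 10, page 3 is evicted.

3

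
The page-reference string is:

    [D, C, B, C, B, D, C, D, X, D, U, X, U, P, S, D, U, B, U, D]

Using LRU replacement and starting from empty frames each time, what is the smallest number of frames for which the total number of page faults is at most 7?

f=1: 20 faults
f=2: 14 faults
f=3: 10 faults
f=4: 9 faults
f=5: 8 faults
f=6: 8 faults
f=7: 7 faults
Smallest f with faults ≤ 7 is 7.

7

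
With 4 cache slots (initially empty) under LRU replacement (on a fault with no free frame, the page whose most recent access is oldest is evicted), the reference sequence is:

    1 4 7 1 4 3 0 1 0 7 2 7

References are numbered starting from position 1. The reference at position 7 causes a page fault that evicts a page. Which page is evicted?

7

pos 1: 1 -> fault, frames {1}
pos 2: 4 -> fault, frames {1,4}
pos 3: 7 -> fault, frames {1,4,7}
pos 4: 1 -> hit
pos 5: 4 -> hit
pos 6: 3 -> fault, frames {7,1,4,3}
pos 7: 0 -> fault, evict 7, frames {1,4,3,0}
At position 7, page 7 is evicted.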